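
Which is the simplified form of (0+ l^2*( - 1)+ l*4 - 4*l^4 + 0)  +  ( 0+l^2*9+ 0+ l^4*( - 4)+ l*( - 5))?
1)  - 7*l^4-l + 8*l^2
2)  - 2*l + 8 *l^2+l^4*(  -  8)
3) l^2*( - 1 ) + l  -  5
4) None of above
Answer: 4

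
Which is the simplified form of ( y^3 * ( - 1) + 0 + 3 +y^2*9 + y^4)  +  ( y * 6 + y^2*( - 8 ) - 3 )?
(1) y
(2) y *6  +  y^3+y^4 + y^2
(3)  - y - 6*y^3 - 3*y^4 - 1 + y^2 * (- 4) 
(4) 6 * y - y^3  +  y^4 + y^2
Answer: 4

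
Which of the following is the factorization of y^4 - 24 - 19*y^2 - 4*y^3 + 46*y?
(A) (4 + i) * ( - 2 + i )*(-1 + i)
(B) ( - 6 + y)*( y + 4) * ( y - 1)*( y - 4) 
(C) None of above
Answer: C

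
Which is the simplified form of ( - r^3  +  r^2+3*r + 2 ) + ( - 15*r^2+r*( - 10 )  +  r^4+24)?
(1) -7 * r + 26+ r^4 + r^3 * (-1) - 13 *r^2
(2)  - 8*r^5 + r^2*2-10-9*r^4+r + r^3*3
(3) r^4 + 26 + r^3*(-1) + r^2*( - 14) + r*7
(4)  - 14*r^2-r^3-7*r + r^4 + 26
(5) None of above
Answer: 4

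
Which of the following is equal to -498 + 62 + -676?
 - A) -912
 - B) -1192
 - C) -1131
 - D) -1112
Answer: D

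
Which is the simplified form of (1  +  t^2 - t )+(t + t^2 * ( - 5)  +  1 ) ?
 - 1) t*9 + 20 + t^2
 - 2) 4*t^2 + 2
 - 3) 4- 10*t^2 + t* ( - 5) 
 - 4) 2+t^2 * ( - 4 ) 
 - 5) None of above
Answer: 4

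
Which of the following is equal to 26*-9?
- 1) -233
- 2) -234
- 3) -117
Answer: 2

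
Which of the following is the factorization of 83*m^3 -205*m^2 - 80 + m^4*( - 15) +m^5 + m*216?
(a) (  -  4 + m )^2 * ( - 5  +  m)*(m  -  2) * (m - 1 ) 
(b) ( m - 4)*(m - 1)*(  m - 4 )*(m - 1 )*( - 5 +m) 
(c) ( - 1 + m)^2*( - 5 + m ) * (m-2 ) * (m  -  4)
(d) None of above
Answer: b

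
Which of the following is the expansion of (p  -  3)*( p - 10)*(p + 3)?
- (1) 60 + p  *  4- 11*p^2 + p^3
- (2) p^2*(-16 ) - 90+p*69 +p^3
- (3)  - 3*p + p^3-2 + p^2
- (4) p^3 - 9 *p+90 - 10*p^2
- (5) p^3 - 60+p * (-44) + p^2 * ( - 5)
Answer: 4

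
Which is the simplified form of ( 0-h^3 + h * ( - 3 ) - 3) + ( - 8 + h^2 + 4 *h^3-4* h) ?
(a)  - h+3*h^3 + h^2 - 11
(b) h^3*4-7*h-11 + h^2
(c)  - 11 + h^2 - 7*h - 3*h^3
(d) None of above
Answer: d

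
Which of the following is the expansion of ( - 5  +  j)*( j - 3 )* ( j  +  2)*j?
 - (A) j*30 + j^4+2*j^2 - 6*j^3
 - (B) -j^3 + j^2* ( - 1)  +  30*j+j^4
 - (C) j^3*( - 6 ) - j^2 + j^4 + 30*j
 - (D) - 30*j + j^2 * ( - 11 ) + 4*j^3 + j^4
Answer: C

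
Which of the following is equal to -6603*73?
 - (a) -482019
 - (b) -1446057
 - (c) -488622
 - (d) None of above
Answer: a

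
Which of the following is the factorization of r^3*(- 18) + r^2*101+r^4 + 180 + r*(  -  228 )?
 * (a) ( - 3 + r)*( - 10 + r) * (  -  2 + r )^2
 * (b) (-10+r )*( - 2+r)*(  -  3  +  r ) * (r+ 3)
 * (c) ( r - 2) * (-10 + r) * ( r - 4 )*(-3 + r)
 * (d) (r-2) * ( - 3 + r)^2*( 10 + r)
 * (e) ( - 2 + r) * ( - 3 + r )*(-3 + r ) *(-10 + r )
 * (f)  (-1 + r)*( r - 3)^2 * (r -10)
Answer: e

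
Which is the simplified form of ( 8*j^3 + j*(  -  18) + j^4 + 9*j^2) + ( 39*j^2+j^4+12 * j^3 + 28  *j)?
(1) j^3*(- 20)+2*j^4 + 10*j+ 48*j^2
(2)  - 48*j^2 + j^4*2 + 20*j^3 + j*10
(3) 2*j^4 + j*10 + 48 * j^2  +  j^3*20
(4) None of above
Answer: 3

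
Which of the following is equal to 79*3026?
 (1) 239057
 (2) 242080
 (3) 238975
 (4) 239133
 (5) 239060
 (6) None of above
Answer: 6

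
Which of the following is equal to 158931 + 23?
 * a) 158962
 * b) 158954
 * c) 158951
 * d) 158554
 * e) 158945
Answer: b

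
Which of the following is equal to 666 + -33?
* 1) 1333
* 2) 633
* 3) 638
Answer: 2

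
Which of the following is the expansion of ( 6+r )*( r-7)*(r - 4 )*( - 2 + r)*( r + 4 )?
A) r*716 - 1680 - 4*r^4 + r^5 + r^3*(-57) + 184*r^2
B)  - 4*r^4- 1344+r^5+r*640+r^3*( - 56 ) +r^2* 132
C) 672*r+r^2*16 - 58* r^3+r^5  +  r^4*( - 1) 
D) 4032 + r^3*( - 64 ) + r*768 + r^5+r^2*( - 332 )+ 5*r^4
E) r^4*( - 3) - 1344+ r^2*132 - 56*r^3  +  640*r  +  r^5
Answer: E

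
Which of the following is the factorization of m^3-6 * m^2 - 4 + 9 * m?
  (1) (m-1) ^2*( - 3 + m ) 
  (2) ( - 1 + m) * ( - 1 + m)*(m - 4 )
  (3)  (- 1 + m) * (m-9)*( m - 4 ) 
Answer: 2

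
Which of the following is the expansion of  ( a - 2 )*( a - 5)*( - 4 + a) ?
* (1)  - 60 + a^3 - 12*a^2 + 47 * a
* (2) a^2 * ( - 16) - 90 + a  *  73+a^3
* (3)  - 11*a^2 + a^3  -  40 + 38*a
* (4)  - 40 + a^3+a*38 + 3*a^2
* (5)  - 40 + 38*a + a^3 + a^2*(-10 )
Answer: 3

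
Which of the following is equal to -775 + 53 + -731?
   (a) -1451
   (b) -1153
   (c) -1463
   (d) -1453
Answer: d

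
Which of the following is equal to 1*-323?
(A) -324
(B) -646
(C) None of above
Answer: C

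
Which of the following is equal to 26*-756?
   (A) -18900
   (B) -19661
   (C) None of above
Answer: C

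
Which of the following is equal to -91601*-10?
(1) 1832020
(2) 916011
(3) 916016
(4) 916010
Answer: 4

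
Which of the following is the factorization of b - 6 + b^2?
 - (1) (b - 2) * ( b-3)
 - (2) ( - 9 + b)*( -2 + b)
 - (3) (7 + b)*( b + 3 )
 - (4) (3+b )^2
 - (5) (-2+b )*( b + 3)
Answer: 5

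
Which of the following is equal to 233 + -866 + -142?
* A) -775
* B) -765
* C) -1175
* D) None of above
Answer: A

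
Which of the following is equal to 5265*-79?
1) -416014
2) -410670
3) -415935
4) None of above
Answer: 3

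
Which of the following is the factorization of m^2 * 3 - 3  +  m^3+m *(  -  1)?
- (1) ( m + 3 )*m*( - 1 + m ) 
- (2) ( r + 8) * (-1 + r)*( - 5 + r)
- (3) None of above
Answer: 3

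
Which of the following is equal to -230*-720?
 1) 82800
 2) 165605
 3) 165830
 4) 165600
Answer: 4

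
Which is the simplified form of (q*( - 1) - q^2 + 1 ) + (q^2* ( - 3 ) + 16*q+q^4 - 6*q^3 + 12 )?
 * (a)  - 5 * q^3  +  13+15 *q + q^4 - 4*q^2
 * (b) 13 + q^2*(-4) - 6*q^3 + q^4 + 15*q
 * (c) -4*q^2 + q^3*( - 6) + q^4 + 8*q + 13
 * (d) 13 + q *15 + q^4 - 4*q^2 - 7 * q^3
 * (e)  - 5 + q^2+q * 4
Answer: b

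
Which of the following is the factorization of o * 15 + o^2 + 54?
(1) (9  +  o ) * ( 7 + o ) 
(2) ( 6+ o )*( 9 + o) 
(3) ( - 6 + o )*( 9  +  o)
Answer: 2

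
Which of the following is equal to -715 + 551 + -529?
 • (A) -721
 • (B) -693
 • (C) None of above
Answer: B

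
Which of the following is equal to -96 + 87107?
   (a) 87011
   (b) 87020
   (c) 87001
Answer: a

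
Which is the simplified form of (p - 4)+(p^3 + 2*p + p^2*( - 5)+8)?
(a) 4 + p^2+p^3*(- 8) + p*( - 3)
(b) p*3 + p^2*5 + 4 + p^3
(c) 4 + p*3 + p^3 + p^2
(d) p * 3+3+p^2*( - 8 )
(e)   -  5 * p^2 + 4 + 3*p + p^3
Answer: e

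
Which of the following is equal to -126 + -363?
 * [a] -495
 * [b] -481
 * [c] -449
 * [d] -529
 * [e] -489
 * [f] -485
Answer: e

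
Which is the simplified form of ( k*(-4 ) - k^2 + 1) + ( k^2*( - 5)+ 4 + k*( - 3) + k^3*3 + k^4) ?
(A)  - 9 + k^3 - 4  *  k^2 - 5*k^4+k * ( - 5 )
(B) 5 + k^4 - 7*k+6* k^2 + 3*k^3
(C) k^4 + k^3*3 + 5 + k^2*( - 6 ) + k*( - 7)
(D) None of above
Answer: C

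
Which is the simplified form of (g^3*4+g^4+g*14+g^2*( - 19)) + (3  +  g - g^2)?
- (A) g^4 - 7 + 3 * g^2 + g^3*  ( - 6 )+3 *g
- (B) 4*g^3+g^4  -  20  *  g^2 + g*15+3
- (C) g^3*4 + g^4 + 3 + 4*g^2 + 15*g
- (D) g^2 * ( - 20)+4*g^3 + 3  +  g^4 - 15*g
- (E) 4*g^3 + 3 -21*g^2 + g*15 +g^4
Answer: B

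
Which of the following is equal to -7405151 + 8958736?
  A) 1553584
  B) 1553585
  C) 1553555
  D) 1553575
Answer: B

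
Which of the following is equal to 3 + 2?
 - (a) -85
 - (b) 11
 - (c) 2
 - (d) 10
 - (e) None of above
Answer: e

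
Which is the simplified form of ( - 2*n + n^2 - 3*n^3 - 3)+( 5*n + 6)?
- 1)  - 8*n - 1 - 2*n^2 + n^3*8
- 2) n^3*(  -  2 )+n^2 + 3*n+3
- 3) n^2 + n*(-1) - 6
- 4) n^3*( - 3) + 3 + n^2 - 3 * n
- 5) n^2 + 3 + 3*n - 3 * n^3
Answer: 5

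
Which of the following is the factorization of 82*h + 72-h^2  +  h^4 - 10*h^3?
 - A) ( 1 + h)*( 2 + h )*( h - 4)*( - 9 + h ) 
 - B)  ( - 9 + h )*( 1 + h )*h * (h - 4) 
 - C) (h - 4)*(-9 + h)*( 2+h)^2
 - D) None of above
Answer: A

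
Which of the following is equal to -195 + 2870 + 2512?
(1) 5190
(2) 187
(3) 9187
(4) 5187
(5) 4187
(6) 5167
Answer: 4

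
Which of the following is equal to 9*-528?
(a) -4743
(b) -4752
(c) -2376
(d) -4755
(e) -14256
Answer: b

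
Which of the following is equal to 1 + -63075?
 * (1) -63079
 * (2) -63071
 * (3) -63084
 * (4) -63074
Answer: 4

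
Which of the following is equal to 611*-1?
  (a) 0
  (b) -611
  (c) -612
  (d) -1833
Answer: b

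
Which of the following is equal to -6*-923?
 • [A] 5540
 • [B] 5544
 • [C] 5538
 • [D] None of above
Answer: C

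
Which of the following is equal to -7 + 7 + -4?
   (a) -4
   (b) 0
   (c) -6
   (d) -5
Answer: a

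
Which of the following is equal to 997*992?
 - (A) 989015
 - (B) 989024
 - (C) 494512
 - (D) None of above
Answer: B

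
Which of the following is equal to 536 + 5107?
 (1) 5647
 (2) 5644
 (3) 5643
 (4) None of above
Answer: 3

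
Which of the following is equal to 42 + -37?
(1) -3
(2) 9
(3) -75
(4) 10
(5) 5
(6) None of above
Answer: 5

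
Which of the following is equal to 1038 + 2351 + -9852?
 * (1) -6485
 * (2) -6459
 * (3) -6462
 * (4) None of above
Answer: 4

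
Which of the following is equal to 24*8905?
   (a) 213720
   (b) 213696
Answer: a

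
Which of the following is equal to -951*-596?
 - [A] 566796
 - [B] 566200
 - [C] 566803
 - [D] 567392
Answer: A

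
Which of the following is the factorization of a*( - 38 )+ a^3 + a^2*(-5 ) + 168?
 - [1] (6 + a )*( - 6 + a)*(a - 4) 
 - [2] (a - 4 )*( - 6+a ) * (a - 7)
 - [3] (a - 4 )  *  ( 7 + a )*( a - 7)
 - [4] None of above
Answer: 4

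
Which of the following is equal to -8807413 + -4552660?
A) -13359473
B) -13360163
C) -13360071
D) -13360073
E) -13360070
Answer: D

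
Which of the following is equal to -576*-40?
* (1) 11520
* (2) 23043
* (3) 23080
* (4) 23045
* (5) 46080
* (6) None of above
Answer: 6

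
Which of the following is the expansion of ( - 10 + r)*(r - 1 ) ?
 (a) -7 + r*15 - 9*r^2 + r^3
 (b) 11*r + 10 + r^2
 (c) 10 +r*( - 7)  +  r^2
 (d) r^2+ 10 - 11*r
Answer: d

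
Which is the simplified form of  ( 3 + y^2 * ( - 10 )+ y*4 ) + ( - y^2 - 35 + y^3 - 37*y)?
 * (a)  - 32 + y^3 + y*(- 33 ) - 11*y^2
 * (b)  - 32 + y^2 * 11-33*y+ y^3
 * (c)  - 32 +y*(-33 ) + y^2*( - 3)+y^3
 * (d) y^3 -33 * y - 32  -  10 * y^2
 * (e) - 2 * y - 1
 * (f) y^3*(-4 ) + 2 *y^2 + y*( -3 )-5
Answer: a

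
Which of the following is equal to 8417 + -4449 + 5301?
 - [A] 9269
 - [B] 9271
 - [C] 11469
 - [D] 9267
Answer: A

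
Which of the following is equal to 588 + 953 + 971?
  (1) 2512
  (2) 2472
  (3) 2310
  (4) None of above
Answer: 1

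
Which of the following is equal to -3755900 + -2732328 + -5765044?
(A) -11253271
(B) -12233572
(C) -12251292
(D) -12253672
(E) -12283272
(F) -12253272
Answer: F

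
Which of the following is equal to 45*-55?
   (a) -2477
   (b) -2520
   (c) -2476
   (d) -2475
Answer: d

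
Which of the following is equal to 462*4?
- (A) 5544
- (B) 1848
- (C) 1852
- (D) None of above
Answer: B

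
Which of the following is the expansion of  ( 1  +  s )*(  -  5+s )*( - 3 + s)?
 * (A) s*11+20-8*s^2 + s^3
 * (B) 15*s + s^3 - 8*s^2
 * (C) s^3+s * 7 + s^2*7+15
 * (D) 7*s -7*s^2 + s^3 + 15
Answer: D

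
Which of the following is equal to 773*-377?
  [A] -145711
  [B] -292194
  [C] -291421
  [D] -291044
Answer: C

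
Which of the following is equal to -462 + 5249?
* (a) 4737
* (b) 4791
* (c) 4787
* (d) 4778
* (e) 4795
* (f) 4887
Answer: c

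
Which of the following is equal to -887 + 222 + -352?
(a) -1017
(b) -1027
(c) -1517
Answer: a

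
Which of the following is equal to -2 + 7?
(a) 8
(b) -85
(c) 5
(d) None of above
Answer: c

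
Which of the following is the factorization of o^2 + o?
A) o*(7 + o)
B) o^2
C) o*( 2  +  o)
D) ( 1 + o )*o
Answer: D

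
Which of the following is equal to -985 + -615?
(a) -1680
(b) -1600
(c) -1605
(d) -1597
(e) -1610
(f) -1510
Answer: b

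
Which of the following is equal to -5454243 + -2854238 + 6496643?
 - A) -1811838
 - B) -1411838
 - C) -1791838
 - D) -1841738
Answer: A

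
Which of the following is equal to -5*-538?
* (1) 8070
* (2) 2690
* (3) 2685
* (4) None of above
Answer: 2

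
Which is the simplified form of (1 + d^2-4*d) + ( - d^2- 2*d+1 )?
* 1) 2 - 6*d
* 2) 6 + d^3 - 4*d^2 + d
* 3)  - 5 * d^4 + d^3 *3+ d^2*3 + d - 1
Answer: 1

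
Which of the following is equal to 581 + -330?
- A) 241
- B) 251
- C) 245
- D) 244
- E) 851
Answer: B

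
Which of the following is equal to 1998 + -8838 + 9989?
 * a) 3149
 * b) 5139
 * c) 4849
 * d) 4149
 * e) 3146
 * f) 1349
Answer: a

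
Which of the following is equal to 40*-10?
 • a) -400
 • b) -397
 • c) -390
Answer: a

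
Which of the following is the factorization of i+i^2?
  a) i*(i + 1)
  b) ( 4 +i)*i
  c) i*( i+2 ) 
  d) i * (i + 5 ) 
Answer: a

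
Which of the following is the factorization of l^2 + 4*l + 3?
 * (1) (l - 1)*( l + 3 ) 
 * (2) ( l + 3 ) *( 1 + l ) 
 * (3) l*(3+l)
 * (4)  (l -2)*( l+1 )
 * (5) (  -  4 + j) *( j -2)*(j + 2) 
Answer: 2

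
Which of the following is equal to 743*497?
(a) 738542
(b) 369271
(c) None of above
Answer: b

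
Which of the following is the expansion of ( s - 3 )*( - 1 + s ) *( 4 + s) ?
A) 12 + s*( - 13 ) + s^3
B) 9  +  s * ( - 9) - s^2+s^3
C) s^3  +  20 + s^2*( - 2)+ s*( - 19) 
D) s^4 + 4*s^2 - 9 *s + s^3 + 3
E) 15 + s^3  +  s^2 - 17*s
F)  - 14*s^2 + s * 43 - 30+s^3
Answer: A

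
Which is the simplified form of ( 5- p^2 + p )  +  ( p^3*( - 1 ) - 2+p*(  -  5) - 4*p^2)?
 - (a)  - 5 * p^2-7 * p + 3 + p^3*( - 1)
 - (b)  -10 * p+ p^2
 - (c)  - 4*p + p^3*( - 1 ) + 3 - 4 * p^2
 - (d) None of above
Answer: d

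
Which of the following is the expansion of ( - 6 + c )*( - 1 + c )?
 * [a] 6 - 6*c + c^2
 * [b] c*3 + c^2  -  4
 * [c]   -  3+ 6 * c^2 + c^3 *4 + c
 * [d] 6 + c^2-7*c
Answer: d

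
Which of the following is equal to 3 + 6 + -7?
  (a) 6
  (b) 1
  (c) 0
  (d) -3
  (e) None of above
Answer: e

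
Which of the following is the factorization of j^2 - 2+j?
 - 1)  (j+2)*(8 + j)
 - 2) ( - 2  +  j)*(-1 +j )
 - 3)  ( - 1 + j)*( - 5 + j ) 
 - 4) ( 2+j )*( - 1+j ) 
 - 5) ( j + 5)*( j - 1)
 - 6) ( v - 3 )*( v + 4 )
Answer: 4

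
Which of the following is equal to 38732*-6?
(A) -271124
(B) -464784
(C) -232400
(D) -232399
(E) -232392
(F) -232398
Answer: E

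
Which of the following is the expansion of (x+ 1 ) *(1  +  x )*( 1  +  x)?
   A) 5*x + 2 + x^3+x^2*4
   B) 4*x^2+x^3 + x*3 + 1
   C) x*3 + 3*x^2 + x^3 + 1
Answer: C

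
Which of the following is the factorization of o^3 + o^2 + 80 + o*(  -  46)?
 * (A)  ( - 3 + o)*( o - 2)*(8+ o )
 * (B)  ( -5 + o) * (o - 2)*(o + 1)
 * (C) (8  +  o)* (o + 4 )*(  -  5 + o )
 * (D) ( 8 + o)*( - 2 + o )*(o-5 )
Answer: D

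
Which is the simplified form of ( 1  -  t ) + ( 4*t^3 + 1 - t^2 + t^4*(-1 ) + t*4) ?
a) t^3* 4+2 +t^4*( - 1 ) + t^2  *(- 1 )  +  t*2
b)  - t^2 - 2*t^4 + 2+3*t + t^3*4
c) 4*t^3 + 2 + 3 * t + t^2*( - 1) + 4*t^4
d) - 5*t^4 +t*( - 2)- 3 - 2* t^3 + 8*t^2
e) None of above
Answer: e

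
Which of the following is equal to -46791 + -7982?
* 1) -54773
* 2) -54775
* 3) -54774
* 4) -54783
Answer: 1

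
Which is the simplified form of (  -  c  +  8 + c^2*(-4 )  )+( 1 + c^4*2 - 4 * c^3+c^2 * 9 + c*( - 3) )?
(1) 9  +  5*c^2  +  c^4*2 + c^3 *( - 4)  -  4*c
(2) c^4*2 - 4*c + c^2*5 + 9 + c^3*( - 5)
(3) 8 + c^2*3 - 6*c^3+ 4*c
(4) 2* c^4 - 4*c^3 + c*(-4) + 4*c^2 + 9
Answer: 1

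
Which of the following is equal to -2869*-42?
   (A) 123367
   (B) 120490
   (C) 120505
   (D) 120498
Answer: D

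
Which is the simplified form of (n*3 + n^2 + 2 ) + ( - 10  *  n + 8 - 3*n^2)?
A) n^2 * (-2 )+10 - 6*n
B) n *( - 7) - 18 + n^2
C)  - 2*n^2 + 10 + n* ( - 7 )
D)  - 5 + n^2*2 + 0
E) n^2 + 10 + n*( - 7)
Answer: C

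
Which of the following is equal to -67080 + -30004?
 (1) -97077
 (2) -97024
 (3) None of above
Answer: 3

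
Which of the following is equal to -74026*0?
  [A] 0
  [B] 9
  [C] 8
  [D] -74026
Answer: A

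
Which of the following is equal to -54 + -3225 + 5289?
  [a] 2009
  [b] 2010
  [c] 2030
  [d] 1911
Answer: b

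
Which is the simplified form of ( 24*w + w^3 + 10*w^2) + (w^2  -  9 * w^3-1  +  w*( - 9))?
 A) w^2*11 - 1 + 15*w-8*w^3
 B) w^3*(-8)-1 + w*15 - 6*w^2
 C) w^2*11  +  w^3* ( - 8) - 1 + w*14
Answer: A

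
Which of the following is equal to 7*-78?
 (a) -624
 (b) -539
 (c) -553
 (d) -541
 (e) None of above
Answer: e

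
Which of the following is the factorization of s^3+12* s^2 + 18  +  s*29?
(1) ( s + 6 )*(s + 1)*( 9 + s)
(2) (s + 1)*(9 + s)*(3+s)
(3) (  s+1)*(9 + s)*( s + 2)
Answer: 3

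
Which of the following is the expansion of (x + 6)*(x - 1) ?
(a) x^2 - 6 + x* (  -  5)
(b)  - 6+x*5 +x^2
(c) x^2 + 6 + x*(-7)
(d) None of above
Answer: b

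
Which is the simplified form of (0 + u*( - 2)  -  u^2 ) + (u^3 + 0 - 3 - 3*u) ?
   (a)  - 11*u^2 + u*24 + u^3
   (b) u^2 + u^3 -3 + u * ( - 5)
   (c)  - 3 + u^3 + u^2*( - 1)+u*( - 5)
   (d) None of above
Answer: c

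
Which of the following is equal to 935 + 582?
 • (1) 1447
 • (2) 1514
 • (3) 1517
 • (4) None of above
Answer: 3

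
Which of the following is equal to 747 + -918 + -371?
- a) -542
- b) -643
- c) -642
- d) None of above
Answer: a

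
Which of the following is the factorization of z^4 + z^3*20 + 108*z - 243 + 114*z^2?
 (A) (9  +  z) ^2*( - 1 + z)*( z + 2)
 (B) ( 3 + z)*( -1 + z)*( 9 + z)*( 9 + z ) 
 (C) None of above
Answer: B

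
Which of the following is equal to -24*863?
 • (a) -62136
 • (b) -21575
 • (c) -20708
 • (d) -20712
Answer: d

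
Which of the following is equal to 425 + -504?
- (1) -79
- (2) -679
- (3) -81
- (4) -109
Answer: 1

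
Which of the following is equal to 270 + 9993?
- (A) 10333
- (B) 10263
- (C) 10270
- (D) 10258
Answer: B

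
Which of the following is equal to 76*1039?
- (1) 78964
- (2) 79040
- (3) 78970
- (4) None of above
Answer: 1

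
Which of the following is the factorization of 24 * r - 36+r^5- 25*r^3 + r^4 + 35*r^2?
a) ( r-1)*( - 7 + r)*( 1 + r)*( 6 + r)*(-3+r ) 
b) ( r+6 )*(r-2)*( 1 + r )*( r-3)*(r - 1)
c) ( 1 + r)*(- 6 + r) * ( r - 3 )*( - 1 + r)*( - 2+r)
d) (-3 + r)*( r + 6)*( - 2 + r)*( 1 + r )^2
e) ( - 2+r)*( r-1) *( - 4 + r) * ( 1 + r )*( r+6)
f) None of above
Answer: b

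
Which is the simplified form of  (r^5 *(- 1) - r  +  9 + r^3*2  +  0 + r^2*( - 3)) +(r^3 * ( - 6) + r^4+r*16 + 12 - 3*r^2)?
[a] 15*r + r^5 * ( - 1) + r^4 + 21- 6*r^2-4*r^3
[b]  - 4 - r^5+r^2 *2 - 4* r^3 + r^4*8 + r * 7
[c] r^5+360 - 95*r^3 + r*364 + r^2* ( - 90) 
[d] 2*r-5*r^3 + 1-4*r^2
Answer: a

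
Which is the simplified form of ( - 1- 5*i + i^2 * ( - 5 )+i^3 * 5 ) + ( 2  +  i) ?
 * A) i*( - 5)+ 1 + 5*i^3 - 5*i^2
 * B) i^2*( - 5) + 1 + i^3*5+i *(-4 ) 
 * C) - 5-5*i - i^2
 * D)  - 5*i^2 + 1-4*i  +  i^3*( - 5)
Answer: B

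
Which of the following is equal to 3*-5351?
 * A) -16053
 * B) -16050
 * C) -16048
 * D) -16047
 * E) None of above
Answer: A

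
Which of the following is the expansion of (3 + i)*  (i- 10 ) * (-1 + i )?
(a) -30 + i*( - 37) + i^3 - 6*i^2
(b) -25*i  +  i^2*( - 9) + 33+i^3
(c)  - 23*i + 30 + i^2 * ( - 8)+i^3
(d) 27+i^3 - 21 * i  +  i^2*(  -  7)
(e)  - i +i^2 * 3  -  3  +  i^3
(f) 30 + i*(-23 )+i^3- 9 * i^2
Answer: c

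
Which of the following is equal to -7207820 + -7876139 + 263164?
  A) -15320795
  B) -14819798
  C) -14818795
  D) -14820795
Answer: D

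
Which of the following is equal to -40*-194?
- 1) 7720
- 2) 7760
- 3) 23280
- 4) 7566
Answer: 2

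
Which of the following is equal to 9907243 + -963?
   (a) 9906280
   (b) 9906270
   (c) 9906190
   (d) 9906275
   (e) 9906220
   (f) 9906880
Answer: a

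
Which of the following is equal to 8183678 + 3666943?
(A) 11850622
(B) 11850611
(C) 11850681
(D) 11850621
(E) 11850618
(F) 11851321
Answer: D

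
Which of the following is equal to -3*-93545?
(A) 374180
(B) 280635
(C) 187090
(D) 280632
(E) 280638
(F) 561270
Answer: B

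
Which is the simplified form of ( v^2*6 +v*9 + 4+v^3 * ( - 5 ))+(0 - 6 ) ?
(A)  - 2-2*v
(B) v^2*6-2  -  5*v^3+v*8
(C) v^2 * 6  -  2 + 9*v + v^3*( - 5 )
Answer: C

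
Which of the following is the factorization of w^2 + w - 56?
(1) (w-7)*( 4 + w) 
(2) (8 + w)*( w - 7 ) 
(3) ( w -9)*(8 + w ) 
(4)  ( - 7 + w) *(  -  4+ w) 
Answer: 2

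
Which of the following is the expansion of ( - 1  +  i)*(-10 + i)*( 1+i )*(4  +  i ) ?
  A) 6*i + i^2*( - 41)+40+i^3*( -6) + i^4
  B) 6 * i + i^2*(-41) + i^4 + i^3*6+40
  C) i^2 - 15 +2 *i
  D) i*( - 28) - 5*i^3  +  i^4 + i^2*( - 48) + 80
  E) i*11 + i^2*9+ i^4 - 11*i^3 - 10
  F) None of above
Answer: A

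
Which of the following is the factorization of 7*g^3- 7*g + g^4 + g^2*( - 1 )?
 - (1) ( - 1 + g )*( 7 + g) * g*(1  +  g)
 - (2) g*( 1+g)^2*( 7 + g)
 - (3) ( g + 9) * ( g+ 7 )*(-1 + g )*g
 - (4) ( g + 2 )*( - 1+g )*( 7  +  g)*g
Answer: 1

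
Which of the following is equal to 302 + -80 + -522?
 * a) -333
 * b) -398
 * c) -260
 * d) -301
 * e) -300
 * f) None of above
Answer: e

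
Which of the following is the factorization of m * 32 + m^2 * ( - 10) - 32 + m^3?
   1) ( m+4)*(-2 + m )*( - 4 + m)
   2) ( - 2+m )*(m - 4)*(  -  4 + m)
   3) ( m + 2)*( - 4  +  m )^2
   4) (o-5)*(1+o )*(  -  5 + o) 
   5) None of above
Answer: 2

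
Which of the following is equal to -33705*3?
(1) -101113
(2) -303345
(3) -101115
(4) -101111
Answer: 3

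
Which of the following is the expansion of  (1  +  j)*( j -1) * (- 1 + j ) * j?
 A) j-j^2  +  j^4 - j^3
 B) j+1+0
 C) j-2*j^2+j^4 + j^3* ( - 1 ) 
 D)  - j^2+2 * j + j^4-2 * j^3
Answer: A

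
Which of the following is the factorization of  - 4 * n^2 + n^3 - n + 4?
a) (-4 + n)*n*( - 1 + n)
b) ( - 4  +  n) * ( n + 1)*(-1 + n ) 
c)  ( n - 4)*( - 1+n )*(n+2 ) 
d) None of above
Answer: b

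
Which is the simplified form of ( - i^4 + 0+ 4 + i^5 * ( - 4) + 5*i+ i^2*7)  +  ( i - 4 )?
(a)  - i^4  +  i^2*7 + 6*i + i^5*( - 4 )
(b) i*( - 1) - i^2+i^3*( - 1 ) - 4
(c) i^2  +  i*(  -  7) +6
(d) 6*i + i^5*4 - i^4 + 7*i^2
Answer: a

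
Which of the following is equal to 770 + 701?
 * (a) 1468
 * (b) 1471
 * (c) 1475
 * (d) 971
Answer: b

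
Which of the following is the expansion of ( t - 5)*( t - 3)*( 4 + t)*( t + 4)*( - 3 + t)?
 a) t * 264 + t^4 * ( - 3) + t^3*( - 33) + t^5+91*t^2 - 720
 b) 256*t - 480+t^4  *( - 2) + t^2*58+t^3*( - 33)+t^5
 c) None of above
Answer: a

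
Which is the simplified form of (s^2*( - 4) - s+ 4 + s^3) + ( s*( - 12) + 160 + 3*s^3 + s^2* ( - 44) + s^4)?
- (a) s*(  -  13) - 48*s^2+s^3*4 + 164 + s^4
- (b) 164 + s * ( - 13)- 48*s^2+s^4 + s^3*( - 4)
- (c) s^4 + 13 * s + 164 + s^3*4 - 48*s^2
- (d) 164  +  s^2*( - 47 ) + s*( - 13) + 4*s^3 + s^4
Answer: a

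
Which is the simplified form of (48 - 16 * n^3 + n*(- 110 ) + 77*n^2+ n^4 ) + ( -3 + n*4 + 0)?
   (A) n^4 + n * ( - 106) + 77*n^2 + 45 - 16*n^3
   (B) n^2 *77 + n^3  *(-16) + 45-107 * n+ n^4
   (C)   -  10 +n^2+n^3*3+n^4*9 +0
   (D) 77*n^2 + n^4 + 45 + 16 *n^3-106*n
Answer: A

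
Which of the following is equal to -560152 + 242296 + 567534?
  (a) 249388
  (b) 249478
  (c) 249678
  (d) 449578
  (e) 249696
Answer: c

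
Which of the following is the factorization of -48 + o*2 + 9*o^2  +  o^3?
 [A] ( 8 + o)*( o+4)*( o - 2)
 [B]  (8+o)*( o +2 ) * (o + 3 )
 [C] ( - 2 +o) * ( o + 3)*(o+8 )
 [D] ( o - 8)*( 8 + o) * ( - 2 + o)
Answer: C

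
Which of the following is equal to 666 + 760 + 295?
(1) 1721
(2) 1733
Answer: 1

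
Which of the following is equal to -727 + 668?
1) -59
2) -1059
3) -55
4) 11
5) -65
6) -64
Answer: 1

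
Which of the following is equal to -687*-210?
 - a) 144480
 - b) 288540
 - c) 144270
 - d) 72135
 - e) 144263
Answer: c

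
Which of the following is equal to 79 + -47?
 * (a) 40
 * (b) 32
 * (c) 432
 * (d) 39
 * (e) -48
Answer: b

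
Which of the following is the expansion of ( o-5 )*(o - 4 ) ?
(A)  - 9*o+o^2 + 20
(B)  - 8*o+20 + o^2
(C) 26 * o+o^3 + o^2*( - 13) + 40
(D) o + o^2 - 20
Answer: A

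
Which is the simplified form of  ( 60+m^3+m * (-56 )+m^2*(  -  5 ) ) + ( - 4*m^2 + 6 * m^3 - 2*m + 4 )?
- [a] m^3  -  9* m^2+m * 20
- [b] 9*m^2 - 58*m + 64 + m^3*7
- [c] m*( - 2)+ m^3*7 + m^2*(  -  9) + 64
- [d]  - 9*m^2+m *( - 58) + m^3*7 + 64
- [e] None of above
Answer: d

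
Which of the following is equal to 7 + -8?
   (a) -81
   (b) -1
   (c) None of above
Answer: b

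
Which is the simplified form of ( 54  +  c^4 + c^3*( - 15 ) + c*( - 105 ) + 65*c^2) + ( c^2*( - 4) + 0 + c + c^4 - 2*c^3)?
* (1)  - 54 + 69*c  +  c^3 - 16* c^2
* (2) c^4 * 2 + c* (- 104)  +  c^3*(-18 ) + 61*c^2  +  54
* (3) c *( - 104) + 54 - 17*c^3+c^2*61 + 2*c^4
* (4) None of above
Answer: 3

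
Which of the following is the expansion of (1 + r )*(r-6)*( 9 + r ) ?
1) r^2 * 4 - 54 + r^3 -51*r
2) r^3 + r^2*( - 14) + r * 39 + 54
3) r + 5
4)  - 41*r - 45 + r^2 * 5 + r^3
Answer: 1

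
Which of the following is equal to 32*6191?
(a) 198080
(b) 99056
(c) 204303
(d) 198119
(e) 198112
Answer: e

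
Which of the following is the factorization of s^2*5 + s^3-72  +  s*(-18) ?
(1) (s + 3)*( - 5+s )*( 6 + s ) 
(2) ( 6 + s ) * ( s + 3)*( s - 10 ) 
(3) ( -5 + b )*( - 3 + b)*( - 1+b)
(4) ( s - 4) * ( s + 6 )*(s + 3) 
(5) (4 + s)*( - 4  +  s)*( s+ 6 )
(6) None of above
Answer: 4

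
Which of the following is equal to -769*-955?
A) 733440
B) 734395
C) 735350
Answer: B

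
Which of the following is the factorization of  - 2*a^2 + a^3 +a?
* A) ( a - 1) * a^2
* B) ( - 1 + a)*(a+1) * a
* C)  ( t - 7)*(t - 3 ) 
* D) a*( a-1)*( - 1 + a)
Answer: D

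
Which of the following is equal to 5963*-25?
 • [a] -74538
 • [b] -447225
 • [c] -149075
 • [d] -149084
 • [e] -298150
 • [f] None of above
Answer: c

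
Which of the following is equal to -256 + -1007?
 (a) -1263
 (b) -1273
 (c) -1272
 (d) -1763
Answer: a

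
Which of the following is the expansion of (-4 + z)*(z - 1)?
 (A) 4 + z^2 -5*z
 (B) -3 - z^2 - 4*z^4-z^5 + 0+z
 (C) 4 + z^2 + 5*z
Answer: A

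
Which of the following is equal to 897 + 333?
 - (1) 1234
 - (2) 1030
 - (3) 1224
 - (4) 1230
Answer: 4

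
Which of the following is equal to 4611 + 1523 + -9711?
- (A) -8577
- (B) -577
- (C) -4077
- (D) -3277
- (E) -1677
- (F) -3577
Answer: F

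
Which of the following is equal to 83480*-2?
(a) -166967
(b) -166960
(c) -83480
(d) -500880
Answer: b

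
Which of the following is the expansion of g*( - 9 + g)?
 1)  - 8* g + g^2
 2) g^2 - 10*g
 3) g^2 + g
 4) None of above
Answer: 4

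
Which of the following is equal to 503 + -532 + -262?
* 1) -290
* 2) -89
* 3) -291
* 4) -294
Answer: 3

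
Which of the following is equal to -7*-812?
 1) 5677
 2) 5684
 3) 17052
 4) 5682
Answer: 2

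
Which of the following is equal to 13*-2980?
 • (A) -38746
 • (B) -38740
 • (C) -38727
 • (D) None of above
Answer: B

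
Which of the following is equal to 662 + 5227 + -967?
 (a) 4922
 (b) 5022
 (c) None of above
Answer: a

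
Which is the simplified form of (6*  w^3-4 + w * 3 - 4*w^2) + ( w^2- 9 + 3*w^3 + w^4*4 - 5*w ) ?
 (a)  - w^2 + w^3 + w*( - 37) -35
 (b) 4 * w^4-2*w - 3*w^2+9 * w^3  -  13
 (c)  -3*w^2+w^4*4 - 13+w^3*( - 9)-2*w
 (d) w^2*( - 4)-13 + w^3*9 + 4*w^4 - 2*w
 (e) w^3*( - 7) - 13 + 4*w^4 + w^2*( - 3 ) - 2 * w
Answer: b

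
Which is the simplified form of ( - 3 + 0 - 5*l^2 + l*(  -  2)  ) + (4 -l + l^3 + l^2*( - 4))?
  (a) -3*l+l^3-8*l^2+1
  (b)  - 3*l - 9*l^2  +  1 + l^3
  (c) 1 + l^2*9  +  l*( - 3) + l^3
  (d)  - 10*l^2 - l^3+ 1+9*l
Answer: b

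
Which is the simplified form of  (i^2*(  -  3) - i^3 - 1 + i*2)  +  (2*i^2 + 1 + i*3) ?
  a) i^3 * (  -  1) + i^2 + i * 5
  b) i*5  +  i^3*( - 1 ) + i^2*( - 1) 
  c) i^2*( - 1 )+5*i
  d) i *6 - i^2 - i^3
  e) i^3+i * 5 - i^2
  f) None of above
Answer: b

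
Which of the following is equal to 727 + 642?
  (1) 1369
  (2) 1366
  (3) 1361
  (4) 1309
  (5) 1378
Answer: 1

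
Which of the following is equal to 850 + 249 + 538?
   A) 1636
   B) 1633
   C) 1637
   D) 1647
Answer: C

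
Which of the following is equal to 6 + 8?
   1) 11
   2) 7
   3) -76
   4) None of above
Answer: 4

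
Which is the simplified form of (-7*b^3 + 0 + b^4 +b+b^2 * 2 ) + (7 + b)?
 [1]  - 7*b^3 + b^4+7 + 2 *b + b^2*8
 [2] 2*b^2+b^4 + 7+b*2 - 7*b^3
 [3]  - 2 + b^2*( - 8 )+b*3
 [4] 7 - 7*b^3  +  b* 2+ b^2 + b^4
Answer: 2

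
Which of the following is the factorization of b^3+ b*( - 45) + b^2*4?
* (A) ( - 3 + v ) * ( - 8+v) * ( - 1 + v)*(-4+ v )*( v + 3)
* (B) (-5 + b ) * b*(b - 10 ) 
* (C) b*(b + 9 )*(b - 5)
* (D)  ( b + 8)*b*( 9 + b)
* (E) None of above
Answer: C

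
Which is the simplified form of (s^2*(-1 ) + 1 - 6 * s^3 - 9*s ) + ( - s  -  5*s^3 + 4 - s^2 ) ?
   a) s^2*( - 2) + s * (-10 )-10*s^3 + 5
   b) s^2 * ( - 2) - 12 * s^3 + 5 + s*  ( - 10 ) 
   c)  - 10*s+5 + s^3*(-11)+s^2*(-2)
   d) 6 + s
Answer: c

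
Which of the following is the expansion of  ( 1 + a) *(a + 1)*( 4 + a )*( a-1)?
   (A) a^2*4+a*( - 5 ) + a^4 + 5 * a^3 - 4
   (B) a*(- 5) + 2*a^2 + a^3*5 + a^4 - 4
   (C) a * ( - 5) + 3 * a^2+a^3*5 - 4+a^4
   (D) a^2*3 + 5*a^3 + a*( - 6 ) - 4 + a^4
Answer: C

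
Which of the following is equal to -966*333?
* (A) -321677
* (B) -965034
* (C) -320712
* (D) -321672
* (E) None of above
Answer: E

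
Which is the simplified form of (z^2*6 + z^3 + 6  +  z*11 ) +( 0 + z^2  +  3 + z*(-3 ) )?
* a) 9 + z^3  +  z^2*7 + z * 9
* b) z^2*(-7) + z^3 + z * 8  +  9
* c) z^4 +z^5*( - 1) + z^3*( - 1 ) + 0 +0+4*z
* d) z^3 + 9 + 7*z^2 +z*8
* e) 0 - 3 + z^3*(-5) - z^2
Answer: d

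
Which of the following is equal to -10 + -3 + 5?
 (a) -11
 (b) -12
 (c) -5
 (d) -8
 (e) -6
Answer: d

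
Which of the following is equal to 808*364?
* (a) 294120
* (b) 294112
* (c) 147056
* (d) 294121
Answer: b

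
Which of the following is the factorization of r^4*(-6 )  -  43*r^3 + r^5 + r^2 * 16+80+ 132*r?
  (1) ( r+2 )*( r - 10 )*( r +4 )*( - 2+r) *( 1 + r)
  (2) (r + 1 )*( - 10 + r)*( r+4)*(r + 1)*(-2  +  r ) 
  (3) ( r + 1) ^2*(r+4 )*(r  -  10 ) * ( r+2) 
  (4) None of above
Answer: 2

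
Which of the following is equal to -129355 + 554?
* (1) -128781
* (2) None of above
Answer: 2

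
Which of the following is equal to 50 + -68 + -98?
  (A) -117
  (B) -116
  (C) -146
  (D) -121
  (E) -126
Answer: B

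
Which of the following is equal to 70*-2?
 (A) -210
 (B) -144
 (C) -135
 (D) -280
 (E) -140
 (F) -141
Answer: E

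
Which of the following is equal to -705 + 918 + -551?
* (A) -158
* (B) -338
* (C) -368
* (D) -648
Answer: B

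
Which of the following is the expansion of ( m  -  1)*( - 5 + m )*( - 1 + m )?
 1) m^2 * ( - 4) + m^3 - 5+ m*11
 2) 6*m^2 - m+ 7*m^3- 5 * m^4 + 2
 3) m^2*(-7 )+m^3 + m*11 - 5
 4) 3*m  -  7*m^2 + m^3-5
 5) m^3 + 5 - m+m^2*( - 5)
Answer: 3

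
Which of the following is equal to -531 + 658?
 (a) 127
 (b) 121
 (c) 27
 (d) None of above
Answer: a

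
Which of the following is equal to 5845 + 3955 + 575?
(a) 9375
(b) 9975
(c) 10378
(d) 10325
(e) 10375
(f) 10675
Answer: e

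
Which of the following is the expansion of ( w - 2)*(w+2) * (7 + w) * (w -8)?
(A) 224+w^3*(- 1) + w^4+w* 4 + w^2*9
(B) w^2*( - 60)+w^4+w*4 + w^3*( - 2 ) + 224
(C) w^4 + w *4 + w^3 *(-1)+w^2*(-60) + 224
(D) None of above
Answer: C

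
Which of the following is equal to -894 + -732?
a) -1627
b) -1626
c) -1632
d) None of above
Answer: b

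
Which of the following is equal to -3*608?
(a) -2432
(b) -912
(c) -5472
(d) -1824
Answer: d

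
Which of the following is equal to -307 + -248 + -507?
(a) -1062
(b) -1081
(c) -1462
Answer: a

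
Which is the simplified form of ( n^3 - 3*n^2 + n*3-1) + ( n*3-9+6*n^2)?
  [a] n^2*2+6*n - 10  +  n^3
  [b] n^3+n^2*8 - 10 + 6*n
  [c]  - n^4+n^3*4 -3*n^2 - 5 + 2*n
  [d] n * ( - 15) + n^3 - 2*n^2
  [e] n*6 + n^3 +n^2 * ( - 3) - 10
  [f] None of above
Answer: f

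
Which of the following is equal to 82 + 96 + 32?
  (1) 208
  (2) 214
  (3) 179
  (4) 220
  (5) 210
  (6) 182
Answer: 5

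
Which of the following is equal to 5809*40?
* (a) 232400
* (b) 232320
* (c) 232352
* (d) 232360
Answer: d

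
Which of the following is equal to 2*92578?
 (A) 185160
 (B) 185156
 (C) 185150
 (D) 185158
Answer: B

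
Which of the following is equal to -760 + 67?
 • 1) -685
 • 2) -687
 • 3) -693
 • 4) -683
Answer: 3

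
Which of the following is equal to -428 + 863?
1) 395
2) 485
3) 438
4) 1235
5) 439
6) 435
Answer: 6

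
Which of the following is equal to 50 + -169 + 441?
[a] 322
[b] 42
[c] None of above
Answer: a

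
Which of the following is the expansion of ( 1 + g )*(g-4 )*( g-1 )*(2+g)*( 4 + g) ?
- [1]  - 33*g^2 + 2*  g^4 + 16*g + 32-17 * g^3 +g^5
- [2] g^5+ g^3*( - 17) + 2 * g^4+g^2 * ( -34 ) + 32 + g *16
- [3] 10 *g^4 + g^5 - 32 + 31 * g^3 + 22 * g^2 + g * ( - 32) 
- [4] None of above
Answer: 2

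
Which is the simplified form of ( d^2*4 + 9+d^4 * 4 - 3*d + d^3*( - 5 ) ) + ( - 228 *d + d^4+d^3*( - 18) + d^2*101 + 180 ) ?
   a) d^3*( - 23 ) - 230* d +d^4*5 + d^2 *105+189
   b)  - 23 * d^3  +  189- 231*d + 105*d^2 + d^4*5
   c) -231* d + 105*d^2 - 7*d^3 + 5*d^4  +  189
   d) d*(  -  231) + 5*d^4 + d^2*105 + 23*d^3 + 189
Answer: b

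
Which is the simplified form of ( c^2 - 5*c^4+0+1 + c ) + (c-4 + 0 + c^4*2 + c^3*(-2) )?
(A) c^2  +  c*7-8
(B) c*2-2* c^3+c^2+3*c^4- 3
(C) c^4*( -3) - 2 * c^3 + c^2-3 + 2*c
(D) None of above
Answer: C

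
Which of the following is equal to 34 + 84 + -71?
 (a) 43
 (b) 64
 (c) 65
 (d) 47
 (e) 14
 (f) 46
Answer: d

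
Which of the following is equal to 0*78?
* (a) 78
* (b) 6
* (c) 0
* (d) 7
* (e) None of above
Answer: c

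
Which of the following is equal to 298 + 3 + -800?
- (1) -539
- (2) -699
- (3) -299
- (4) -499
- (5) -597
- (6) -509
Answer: 4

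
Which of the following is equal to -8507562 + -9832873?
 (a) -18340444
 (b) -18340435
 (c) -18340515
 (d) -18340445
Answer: b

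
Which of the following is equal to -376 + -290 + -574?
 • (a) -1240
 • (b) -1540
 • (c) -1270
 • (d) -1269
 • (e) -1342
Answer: a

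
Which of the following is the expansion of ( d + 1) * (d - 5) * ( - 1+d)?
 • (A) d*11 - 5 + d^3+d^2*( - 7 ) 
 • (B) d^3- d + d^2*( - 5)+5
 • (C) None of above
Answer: B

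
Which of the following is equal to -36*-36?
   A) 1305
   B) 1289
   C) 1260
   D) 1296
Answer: D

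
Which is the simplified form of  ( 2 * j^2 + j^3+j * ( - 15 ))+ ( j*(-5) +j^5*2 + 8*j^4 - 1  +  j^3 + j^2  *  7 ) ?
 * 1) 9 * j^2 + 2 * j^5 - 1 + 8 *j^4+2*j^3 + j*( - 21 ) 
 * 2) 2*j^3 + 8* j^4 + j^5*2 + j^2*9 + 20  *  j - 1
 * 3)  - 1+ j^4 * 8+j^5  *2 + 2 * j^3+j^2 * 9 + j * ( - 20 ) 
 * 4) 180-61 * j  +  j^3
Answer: 3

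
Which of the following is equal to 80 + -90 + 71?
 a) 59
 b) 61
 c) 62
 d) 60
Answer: b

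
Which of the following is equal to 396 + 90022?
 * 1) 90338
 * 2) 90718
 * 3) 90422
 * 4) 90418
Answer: 4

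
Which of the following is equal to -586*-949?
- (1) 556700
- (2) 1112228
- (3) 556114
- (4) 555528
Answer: 3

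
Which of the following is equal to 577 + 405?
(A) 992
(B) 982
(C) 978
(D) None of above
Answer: B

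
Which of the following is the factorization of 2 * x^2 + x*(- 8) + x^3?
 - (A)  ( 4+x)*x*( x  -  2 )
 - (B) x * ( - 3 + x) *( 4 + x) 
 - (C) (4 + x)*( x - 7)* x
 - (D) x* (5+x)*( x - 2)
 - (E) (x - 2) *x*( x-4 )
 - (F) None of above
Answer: A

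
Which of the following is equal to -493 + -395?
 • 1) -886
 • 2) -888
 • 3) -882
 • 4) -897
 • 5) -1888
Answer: 2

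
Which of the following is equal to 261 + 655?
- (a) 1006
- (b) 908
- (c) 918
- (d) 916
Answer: d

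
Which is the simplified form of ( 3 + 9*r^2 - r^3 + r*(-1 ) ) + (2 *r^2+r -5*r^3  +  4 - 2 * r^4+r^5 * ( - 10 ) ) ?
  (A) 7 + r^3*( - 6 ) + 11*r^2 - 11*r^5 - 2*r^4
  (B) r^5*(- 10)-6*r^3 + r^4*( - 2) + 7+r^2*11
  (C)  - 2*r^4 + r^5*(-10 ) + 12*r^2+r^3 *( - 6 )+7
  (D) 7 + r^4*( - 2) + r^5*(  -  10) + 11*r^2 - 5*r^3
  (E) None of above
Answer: B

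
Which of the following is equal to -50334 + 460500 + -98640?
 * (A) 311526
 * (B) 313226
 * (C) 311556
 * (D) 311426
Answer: A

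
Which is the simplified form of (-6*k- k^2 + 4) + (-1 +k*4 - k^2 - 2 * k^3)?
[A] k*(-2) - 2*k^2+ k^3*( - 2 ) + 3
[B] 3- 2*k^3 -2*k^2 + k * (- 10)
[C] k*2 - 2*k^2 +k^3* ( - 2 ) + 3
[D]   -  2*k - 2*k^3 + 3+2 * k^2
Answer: A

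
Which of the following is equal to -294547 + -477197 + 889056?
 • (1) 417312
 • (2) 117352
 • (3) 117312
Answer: 3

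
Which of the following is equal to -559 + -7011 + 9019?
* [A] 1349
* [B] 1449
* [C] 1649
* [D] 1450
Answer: B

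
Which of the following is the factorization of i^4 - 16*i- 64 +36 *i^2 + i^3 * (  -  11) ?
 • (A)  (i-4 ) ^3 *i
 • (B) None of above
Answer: B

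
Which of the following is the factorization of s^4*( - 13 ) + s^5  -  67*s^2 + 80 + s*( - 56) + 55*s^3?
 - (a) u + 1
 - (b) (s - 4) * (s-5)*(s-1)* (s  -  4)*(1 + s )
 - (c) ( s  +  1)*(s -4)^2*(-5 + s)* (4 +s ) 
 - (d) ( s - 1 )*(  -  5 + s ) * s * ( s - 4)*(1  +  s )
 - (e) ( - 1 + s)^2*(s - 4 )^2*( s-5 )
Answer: b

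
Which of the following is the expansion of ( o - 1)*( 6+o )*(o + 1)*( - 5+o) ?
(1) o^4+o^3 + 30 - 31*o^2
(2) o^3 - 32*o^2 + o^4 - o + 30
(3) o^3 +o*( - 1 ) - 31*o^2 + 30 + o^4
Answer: 3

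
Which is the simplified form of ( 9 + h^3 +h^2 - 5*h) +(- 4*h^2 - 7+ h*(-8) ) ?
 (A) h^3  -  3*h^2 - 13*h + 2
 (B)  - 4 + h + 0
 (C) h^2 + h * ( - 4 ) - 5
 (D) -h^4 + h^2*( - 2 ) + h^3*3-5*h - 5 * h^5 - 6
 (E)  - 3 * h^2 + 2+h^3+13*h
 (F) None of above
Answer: A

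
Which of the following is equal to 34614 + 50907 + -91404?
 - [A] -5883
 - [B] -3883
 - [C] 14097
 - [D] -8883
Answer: A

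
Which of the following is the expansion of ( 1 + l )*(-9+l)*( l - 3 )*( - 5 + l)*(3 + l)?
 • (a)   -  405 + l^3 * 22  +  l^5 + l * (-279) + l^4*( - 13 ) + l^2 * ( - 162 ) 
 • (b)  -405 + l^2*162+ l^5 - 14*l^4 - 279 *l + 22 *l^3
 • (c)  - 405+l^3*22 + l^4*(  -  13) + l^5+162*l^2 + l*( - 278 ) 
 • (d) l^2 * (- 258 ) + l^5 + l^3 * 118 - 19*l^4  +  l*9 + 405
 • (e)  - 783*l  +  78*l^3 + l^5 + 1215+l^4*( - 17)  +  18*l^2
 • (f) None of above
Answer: f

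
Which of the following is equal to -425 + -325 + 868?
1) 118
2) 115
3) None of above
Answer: 1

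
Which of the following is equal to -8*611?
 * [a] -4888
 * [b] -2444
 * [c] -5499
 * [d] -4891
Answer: a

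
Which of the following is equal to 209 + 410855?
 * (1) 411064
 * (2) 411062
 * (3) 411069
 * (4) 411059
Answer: 1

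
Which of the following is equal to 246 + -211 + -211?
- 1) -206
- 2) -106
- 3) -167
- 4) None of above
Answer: 4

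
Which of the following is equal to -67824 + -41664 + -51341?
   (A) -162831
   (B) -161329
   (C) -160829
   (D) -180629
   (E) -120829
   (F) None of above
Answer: C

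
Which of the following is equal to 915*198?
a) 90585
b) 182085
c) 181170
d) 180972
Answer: c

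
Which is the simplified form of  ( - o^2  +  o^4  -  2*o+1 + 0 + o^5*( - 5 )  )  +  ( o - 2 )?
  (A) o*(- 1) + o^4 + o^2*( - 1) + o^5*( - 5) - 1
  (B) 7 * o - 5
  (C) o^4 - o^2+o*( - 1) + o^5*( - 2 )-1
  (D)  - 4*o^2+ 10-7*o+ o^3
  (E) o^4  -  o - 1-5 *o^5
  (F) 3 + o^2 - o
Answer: A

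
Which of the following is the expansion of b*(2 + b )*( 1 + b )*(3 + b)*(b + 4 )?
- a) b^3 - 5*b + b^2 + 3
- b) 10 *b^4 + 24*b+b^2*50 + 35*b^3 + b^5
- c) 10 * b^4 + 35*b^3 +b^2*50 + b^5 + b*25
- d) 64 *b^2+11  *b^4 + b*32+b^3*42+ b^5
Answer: b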